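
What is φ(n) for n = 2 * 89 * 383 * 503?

φ(34291522) = 34291522 · (1 − 1/2) · (1 − 1/89) · (1 − 1/383) · (1 − 1/503)
       = 34291522 · 16875232/34291522 = 16875232.

16875232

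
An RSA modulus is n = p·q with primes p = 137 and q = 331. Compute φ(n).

44880

φ(pq) = (p−1)(q−1) = 136 · 330 = 44880.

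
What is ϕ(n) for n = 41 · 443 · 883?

15593760

φ(41) = 41 − 1 = 40.
φ(443) = 443 − 1 = 442.
φ(883) = 883 − 1 = 882.
Since φ is multiplicative, φ(16037929) = 40 · 442 · 882 = 15593760.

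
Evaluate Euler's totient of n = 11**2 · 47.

φ(11^2) = 11^2 − 11^1 = 121 − 11 = 110.
φ(47) = 47 − 1 = 46.
Since φ is multiplicative, φ(5687) = 110 · 46 = 5060.

5060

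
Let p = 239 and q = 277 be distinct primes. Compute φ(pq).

65688

φ(66203) = 66203 · (1 − 1/239) · (1 − 1/277)
       = 66203 · 65688/66203 = 65688.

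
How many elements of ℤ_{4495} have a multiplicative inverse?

3360

First factor: 4495 = 5 · 29 · 31.
φ(5) = 5 − 1 = 4.
φ(29) = 29 − 1 = 28.
φ(31) = 31 − 1 = 30.
φ(4495) = 4 × 28 × 30 = 3360.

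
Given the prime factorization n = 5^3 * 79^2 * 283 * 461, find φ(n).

79933464000

φ(101777447875) = 101777447875 · (1 − 1/5) · (1 − 1/79) · (1 − 1/283) · (1 − 1/461)
       = 101777447875 · 40472640/51532885 = 79933464000.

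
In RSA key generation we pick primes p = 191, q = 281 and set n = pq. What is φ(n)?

53200

φ(53671) = 53671 · (1 − 1/191) · (1 − 1/281)
       = 53671 · 53200/53671 = 53200.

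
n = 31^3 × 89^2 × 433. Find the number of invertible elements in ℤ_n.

φ(31^3) = 31^3 − 31^2 = 29791 − 961 = 28830.
φ(89^2) = 89^2 − 89^1 = 7921 − 89 = 7832.
φ(433) = 433 − 1 = 432.
Multiply: 28830 · 7832 · 432 = 97544113920.

97544113920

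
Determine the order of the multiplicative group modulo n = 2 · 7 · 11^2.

φ(1694) = 1694 · (1 − 1/2) · (1 − 1/7) · (1 − 1/11)
       = 1694 · 60/154 = 660.

660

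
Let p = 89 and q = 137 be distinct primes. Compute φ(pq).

φ(89) = 89 − 1 = 88.
φ(137) = 137 − 1 = 136.
Multiply: 88 · 136 = 11968.

11968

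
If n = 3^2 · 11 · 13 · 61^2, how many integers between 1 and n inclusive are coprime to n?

φ(4788927) = 4788927 · (1 − 1/3) · (1 − 1/11) · (1 − 1/13) · (1 − 1/61)
       = 4788927 · 14400/26169 = 2635200.

2635200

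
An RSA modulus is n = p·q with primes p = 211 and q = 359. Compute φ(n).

75180

For distinct primes, φ(pq) = (p−1)(q−1) = 210 × 358 = 75180.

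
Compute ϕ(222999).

120960

222999 = 3 · 7^2 · 37 · 41.
φ(222999) = 222999 · (1 − 1/3) · (1 − 1/7) · (1 − 1/37) · (1 − 1/41)
       = 222999 · 17280/31857 = 120960.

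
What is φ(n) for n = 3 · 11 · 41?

φ(1353) = 1353 · (1 − 1/3) · (1 − 1/11) · (1 − 1/41)
       = 1353 · 800/1353 = 800.

800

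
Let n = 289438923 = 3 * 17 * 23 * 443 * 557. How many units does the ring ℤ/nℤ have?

173009408

φ(3) = 3 − 1 = 2.
φ(17) = 17 − 1 = 16.
φ(23) = 23 − 1 = 22.
φ(443) = 443 − 1 = 442.
φ(557) = 557 − 1 = 556.
φ(289438923) = 2 × 16 × 22 × 442 × 556 = 173009408.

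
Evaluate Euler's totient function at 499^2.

248502

φ(499^2) = 499^2 − 499^1 = 249001 − 499 = 248502.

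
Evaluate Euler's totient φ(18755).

Factor 18755: 18755 = 5 · 11^2 · 31.
φ(18755) = 18755 · (1 − 1/5) · (1 − 1/11) · (1 − 1/31)
       = 18755 · 1200/1705 = 13200.

13200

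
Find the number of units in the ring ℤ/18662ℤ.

7560

First factor: 18662 = 2 · 7 · 31 · 43.
φ(18662) = 18662 · (1 − 1/2) · (1 − 1/7) · (1 − 1/31) · (1 − 1/43)
       = 18662 · 7560/18662 = 7560.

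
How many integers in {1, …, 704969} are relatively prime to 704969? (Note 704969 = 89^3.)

697048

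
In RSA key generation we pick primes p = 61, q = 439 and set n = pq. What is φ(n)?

26280

φ(n) = (p − 1)(q − 1) = (61−1)(439−1) = 60·438 = 26280.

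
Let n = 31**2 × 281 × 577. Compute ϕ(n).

149990400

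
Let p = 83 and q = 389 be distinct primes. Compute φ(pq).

φ(n) = (p − 1)(q − 1) = (83−1)(389−1) = 82·388 = 31816.

31816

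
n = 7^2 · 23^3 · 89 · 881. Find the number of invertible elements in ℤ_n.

φ(46746112847) = 46746112847 · (1 − 1/7) · (1 − 1/23) · (1 − 1/89) · (1 − 1/881)
       = 46746112847 · 10222080/12623849 = 37852362240.

37852362240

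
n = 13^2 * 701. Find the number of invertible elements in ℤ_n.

φ(13^2) = 13^2 − 13^1 = 169 − 13 = 156.
φ(701) = 701 − 1 = 700.
Since φ is multiplicative, φ(118469) = 156 · 700 = 109200.

109200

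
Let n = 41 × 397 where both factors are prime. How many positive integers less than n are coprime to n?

15840

φ(pq) = (p−1)(q−1) = 40 · 396 = 15840.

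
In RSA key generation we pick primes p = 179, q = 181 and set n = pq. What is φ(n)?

φ(pq) = (p−1)(q−1) = 178 · 180 = 32040.

32040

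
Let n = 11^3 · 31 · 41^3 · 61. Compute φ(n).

φ(11^3) = 11^3 − 11^2 = 1331 − 121 = 1210.
φ(31) = 31 − 1 = 30.
φ(41^3) = 41^2·(41−1) = 1681·40 = 67240.
φ(61) = 61 − 1 = 60.
Since φ is multiplicative, φ(173468712241) = 1210 · 30 · 67240 · 60 = 146448720000.

146448720000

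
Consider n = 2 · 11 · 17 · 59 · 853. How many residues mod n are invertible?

φ(18822298) = 18822298 · (1 − 1/2) · (1 − 1/11) · (1 − 1/17) · (1 − 1/59) · (1 − 1/853)
       = 18822298 · 7906560/18822298 = 7906560.

7906560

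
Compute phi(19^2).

342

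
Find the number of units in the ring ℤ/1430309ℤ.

1270080

Factor 1430309: 1430309 = 29 · 31 · 37 · 43.
φ(29) = 29 − 1 = 28.
φ(31) = 31 − 1 = 30.
φ(37) = 37 − 1 = 36.
φ(43) = 43 − 1 = 42.
Since φ is multiplicative, φ(1430309) = 28 · 30 · 36 · 42 = 1270080.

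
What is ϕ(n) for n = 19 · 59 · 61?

62640

φ(68381) = 68381 · (1 − 1/19) · (1 − 1/59) · (1 − 1/61)
       = 68381 · 62640/68381 = 62640.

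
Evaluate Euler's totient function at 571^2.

325470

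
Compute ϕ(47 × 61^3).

10269960

φ(10668107) = 10668107 · (1 − 1/47) · (1 − 1/61)
       = 10668107 · 2760/2867 = 10269960.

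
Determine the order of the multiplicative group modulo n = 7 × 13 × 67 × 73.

φ(445081) = 445081 · (1 − 1/7) · (1 − 1/13) · (1 − 1/67) · (1 − 1/73)
       = 445081 · 342144/445081 = 342144.

342144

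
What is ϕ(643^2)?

φ(413449) = 413449 · (1 − 1/643)
       = 413449 · 642/643 = 412806.

412806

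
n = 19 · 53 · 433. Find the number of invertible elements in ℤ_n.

404352

φ(19) = 19 − 1 = 18.
φ(53) = 53 − 1 = 52.
φ(433) = 433 − 1 = 432.
φ(436031) = 18 × 52 × 432 = 404352.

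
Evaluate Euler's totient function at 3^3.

φ(27) = 27 · (1 − 1/3)
       = 27 · 2/3 = 18.

18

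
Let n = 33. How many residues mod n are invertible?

20

First factor: 33 = 3 · 11.
φ(33) = 33 · (1 − 1/3) · (1 − 1/11)
       = 33 · 20/33 = 20.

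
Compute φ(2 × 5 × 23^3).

φ(2) = 2 − 1 = 1.
φ(5) = 5 − 1 = 4.
φ(23^3) = 23^2·(23−1) = 529·22 = 11638.
Multiply: 1 · 4 · 11638 = 46552.

46552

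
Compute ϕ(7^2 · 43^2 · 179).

13501656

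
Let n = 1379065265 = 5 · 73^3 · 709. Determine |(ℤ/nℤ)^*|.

1086604416

φ(5) = 5 − 1 = 4.
φ(73^3) = 73^2·(73−1) = 5329·72 = 383688.
φ(709) = 709 − 1 = 708.
φ(1379065265) = 4 × 383688 × 708 = 1086604416.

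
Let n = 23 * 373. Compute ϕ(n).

8184

φ(8579) = 8579 · (1 − 1/23) · (1 − 1/373)
       = 8579 · 8184/8579 = 8184.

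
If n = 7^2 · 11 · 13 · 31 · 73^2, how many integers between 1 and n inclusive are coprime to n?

794707200

φ(1157549393) = 1157549393 · (1 − 1/7) · (1 − 1/11) · (1 − 1/13) · (1 − 1/31) · (1 − 1/73)
       = 1157549393 · 1555200/2265263 = 794707200.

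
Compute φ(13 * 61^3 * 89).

φ(13) = 13 − 1 = 12.
φ(61^3) = 61^2·(61−1) = 3721·60 = 223260.
φ(89) = 89 − 1 = 88.
Since φ is multiplicative, φ(262617017) = 12 · 223260 · 88 = 235762560.

235762560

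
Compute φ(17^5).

φ(17^5) = 17^4·(17−1) = 83521·16 = 1336336.

1336336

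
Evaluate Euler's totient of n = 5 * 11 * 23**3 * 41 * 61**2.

φ(102091532785) = 102091532785 · (1 − 1/5) · (1 − 1/11) · (1 − 1/23) · (1 − 1/41) · (1 − 1/61)
       = 102091532785 · 2112000/3163765 = 68152128000.

68152128000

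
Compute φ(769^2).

φ(591361) = 591361 · (1 − 1/769)
       = 591361 · 768/769 = 590592.

590592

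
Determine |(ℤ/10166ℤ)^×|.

4224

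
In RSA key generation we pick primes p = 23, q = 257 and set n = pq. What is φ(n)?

5632

φ(23) = 23 − 1 = 22.
φ(257) = 257 − 1 = 256.
φ(5911) = 22 × 256 = 5632.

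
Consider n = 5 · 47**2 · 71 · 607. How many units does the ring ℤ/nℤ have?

366848160

φ(5) = 5 − 1 = 4.
φ(47^2) = 47^2 − 47^1 = 2209 − 47 = 2162.
φ(71) = 71 − 1 = 70.
φ(607) = 607 − 1 = 606.
φ(476006365) = 4 × 2162 × 70 × 606 = 366848160.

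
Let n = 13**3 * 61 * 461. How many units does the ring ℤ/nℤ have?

φ(13^3) = 13^3 − 13^2 = 2197 − 169 = 2028.
φ(61) = 61 − 1 = 60.
φ(461) = 461 − 1 = 460.
Multiply: 2028 · 60 · 460 = 55972800.

55972800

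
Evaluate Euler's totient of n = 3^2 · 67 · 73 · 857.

24406272

φ(3^2) = 3^2 − 3^1 = 9 − 3 = 6.
φ(67) = 67 − 1 = 66.
φ(73) = 73 − 1 = 72.
φ(857) = 857 − 1 = 856.
Multiply: 6 · 66 · 72 · 856 = 24406272.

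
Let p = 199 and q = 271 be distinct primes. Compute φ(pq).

53460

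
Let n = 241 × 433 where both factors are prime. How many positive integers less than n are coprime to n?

103680

φ(n) = (p − 1)(q − 1) = (241−1)(433−1) = 240·432 = 103680.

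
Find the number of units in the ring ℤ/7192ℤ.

3360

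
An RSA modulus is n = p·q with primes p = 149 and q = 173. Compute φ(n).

25456

φ(149) = 149 − 1 = 148.
φ(173) = 173 − 1 = 172.
Since φ is multiplicative, φ(25777) = 148 · 172 = 25456.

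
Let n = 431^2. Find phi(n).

185330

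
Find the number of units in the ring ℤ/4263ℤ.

2352

Prime factorization: 4263 = 3 * 7^2 * 29.
φ(3) = 3 − 1 = 2.
φ(7^2) = 7^1·(7−1) = 7·6 = 42.
φ(29) = 29 − 1 = 28.
φ(4263) = 2 × 42 × 28 = 2352.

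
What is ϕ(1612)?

First factor: 1612 = 2^2 · 13 · 31.
φ(2^2) = 2^2 − 2^1 = 4 − 2 = 2.
φ(13) = 13 − 1 = 12.
φ(31) = 31 − 1 = 30.
Since φ is multiplicative, φ(1612) = 2 · 12 · 30 = 720.

720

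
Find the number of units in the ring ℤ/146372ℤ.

Factor 146372: 146372 = 2^2 · 23 · 37 · 43.
φ(146372) = 146372 · (1 − 1/2) · (1 − 1/23) · (1 − 1/37) · (1 − 1/43)
       = 146372 · 33264/73186 = 66528.

66528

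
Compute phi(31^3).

φ(31^3) = 31^2·(31−1) = 961·30 = 28830.

28830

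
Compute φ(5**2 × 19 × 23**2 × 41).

φ(5^2) = 5^1·(5−1) = 5·4 = 20.
φ(19) = 19 − 1 = 18.
φ(23^2) = 23^2 − 23^1 = 529 − 23 = 506.
φ(41) = 41 − 1 = 40.
Multiply: 20 · 18 · 506 · 40 = 7286400.

7286400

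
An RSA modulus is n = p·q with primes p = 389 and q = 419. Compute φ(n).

162184

φ(n) = (p − 1)(q − 1) = (389−1)(419−1) = 388·418 = 162184.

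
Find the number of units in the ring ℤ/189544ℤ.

189544 = 2**3 × 19 × 29 × 43.
φ(189544) = 189544 · (1 − 1/2) · (1 − 1/19) · (1 − 1/29) · (1 − 1/43)
       = 189544 · 21168/47386 = 84672.

84672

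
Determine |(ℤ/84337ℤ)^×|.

70400

First factor: 84337 = 11^2 * 17 * 41.
φ(11^2) = 11^2 − 11^1 = 121 − 11 = 110.
φ(17) = 17 − 1 = 16.
φ(41) = 41 − 1 = 40.
Since φ is multiplicative, φ(84337) = 110 · 16 · 40 = 70400.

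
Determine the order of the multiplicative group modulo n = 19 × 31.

φ(589) = 589 · (1 − 1/19) · (1 − 1/31)
       = 589 · 540/589 = 540.

540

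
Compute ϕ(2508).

720

First factor: 2508 = 2**2 · 3 · 11 · 19.
φ(2508) = 2508 · (1 − 1/2) · (1 − 1/3) · (1 − 1/11) · (1 − 1/19)
       = 2508 · 360/1254 = 720.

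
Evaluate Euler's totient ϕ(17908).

Factor 17908: 17908 = 2^2 × 11^2 × 37.
φ(17908) = 17908 · (1 − 1/2) · (1 − 1/11) · (1 − 1/37)
       = 17908 · 360/814 = 7920.

7920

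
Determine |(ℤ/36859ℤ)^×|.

36859 = 29 × 31 × 41.
φ(36859) = 36859 · (1 − 1/29) · (1 − 1/31) · (1 − 1/41)
       = 36859 · 33600/36859 = 33600.

33600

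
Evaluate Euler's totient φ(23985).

Factor 23985: 23985 = 3^2 · 5 · 13 · 41.
φ(3^2) = 3^1·(3−1) = 3·2 = 6.
φ(5) = 5 − 1 = 4.
φ(13) = 13 − 1 = 12.
φ(41) = 41 − 1 = 40.
Since φ is multiplicative, φ(23985) = 6 · 4 · 12 · 40 = 11520.

11520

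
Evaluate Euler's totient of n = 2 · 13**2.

φ(2) = 2 − 1 = 1.
φ(13^2) = 13^2 − 13^1 = 169 − 13 = 156.
φ(338) = 1 × 156 = 156.

156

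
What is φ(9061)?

7680

Prime factorization: 9061 = 13 · 17 · 41.
φ(9061) = 9061 · (1 − 1/13) · (1 − 1/17) · (1 − 1/41)
       = 9061 · 7680/9061 = 7680.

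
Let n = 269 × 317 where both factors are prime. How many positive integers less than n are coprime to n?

φ(n) = (p − 1)(q − 1) = (269−1)(317−1) = 268·316 = 84688.

84688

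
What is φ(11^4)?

φ(14641) = 14641 · (1 − 1/11)
       = 14641 · 10/11 = 13310.

13310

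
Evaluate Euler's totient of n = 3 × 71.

140

φ(3) = 3 − 1 = 2.
φ(71) = 71 − 1 = 70.
φ(213) = 2 × 70 = 140.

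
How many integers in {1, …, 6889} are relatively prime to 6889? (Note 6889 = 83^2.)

6806

φ(6889) = 6889 · (1 − 1/83)
       = 6889 · 82/83 = 6806.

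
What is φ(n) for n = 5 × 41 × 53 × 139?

1148160

φ(1510235) = 1510235 · (1 − 1/5) · (1 − 1/41) · (1 − 1/53) · (1 − 1/139)
       = 1510235 · 1148160/1510235 = 1148160.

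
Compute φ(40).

16

Prime factorization: 40 = 2**3 · 5.
φ(40) = 40 · (1 − 1/2) · (1 − 1/5)
       = 40 · 4/10 = 16.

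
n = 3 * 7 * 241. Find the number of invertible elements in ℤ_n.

2880

φ(5061) = 5061 · (1 − 1/3) · (1 − 1/7) · (1 − 1/241)
       = 5061 · 2880/5061 = 2880.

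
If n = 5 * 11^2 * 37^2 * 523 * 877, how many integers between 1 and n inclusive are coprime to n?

267997973760

φ(379891962395) = 379891962395 · (1 − 1/5) · (1 − 1/11) · (1 − 1/37) · (1 − 1/523) · (1 − 1/877)
       = 379891962395 · 658471680/933395485 = 267997973760.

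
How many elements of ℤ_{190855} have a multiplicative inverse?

120960

Factor 190855: 190855 = 5 · 7^2 · 19 · 41.
φ(190855) = 190855 · (1 − 1/5) · (1 − 1/7) · (1 − 1/19) · (1 − 1/41)
       = 190855 · 17280/27265 = 120960.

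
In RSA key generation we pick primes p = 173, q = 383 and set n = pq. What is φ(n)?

65704

φ(n) = (p − 1)(q − 1) = (173−1)(383−1) = 172·382 = 65704.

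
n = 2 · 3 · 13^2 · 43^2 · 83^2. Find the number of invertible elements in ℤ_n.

φ(2) = 2 − 1 = 1.
φ(3) = 3 − 1 = 2.
φ(13^2) = 13^1·(13−1) = 13·12 = 156.
φ(43^2) = 43^1·(43−1) = 43·42 = 1806.
φ(83^2) = 83^1·(83−1) = 83·82 = 6806.
Multiply: 1 · 2 · 156 · 1806 · 6806 = 3834990432.

3834990432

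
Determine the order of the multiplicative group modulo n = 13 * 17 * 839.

φ(13) = 13 − 1 = 12.
φ(17) = 17 − 1 = 16.
φ(839) = 839 − 1 = 838.
Since φ is multiplicative, φ(185419) = 12 · 16 · 838 = 160896.

160896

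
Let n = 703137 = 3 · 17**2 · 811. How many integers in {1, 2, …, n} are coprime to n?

φ(703137) = 703137 · (1 − 1/3) · (1 − 1/17) · (1 − 1/811)
       = 703137 · 25920/41361 = 440640.

440640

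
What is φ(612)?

192

Factor 612: 612 = 2**2 × 3**2 × 17.
φ(2^2) = 2^2 − 2^1 = 4 − 2 = 2.
φ(3^2) = 3^1·(3−1) = 3·2 = 6.
φ(17) = 17 − 1 = 16.
Multiply: 2 · 6 · 16 = 192.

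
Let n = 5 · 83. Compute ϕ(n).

φ(5) = 5 − 1 = 4.
φ(83) = 83 − 1 = 82.
φ(415) = 4 × 82 = 328.

328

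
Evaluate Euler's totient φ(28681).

First factor: 28681 = 23 * 29 * 43.
φ(23) = 23 − 1 = 22.
φ(29) = 29 − 1 = 28.
φ(43) = 43 − 1 = 42.
Multiply: 22 · 28 · 42 = 25872.

25872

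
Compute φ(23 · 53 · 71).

80080

φ(86549) = 86549 · (1 − 1/23) · (1 − 1/53) · (1 − 1/71)
       = 86549 · 80080/86549 = 80080.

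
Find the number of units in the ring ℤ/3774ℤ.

1152

Prime factorization: 3774 = 2 · 3 · 17 · 37.
φ(2) = 2 − 1 = 1.
φ(3) = 3 − 1 = 2.
φ(17) = 17 − 1 = 16.
φ(37) = 37 − 1 = 36.
Since φ is multiplicative, φ(3774) = 1 · 2 · 16 · 36 = 1152.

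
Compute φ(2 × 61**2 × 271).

988200

φ(2) = 2 − 1 = 1.
φ(61^2) = 61^2 − 61^1 = 3721 − 61 = 3660.
φ(271) = 271 − 1 = 270.
Multiply: 1 · 3660 · 270 = 988200.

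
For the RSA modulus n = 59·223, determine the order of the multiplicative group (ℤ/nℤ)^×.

12876

φ(13157) = 13157 · (1 − 1/59) · (1 − 1/223)
       = 13157 · 12876/13157 = 12876.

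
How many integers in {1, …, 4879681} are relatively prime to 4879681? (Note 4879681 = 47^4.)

4775858

φ(47^4) = 47^3·(47−1) = 103823·46 = 4775858.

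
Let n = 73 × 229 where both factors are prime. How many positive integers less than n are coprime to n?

16416

φ(16717) = 16717 · (1 − 1/73) · (1 − 1/229)
       = 16717 · 16416/16717 = 16416.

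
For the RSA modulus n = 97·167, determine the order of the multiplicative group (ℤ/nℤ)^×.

15936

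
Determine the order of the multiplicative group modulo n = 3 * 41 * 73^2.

φ(3) = 3 − 1 = 2.
φ(41) = 41 − 1 = 40.
φ(73^2) = 73^2 − 73^1 = 5329 − 73 = 5256.
φ(655467) = 2 × 40 × 5256 = 420480.

420480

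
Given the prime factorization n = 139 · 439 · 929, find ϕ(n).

φ(139) = 139 − 1 = 138.
φ(439) = 439 − 1 = 438.
φ(929) = 929 − 1 = 928.
φ(56688509) = 138 × 438 × 928 = 56092032.

56092032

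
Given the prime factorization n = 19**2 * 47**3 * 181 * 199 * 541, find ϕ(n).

668822860252800

φ(19^2) = 19^1·(19−1) = 19·18 = 342.
φ(47^3) = 47^3 − 47^2 = 103823 − 2209 = 101614.
φ(181) = 181 − 1 = 180.
φ(199) = 199 − 1 = 198.
φ(541) = 541 − 1 = 540.
Multiply: 342 · 101614 · 180 · 198 · 540 = 668822860252800.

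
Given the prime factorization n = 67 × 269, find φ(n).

17688

φ(67) = 67 − 1 = 66.
φ(269) = 269 − 1 = 268.
Since φ is multiplicative, φ(18023) = 66 · 268 = 17688.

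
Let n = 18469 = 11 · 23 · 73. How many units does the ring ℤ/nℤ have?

φ(11) = 11 − 1 = 10.
φ(23) = 23 − 1 = 22.
φ(73) = 73 − 1 = 72.
φ(18469) = 10 × 22 × 72 = 15840.

15840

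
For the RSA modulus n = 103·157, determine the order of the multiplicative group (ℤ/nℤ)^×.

φ(pq) = (p−1)(q−1) = 102 · 156 = 15912.

15912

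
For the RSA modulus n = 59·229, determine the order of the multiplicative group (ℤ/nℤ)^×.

13224

φ(pq) = (p−1)(q−1) = 58 · 228 = 13224.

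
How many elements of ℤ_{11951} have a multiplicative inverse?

10368

First factor: 11951 = 17 × 19 × 37.
φ(11951) = 11951 · (1 − 1/17) · (1 − 1/19) · (1 − 1/37)
       = 11951 · 10368/11951 = 10368.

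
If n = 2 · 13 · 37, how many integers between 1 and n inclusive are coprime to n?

φ(962) = 962 · (1 − 1/2) · (1 − 1/13) · (1 − 1/37)
       = 962 · 432/962 = 432.

432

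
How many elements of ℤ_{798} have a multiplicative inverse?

216

First factor: 798 = 2 * 3 * 7 * 19.
φ(798) = 798 · (1 − 1/2) · (1 − 1/3) · (1 − 1/7) · (1 − 1/19)
       = 798 · 216/798 = 216.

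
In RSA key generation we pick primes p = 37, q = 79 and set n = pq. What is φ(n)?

φ(2923) = 2923 · (1 − 1/37) · (1 − 1/79)
       = 2923 · 2808/2923 = 2808.

2808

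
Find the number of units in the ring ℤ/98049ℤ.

Prime factorization: 98049 = 3 * 7^2 * 23 * 29.
φ(3) = 3 − 1 = 2.
φ(7^2) = 7^2 − 7^1 = 49 − 7 = 42.
φ(23) = 23 − 1 = 22.
φ(29) = 29 − 1 = 28.
Since φ is multiplicative, φ(98049) = 2 · 42 · 22 · 28 = 51744.

51744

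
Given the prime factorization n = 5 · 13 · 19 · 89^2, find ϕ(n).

6766848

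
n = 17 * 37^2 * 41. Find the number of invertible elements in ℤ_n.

φ(17) = 17 − 1 = 16.
φ(37^2) = 37^2 − 37^1 = 1369 − 37 = 1332.
φ(41) = 41 − 1 = 40.
Multiply: 16 · 1332 · 40 = 852480.

852480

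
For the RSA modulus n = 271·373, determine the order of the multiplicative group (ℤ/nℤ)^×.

φ(271) = 271 − 1 = 270.
φ(373) = 373 − 1 = 372.
Multiply: 270 · 372 = 100440.

100440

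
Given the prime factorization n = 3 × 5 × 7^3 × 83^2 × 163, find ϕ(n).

2593249344

φ(3) = 3 − 1 = 2.
φ(5) = 5 − 1 = 4.
φ(7^3) = 7^3 − 7^2 = 343 − 49 = 294.
φ(83^2) = 83^1·(83−1) = 83·82 = 6806.
φ(163) = 163 − 1 = 162.
φ(5777356515) = 2 × 4 × 294 × 6806 × 162 = 2593249344.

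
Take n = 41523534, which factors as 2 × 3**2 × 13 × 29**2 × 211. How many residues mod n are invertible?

12277440

φ(2) = 2 − 1 = 1.
φ(3^2) = 3^2 − 3^1 = 9 − 3 = 6.
φ(13) = 13 − 1 = 12.
φ(29^2) = 29^1·(29−1) = 29·28 = 812.
φ(211) = 211 − 1 = 210.
Multiply: 1 · 6 · 12 · 812 · 210 = 12277440.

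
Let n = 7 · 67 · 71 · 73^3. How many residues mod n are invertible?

10635831360

φ(7) = 7 − 1 = 6.
φ(67) = 67 − 1 = 66.
φ(71) = 71 − 1 = 70.
φ(73^3) = 73^2·(73−1) = 5329·72 = 383688.
Since φ is multiplicative, φ(12953877083) = 6 · 66 · 70 · 383688 = 10635831360.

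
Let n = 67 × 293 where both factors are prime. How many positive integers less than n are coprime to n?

φ(pq) = (p−1)(q−1) = 66 · 292 = 19272.

19272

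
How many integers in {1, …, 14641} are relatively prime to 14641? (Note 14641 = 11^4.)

13310

φ(11^4) = 11^3·(11−1) = 1331·10 = 13310.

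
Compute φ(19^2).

φ(361) = 361 · (1 − 1/19)
       = 361 · 18/19 = 342.

342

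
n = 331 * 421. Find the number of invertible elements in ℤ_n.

φ(331) = 331 − 1 = 330.
φ(421) = 421 − 1 = 420.
Multiply: 330 · 420 = 138600.

138600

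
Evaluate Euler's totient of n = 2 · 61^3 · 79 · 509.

8846454240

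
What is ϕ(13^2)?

φ(13^2) = 13^1·(13−1) = 13·12 = 156.

156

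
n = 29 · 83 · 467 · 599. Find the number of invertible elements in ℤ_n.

639821728

φ(29) = 29 − 1 = 28.
φ(83) = 83 − 1 = 82.
φ(467) = 467 − 1 = 466.
φ(599) = 599 − 1 = 598.
Multiply: 28 · 82 · 466 · 598 = 639821728.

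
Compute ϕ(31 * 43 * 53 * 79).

5110560

φ(31) = 31 − 1 = 30.
φ(43) = 43 − 1 = 42.
φ(53) = 53 − 1 = 52.
φ(79) = 79 − 1 = 78.
Since φ is multiplicative, φ(5581271) = 30 · 42 · 52 · 78 = 5110560.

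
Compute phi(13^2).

156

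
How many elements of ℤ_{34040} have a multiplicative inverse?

12672

34040 = 2**3 · 5 · 23 · 37.
φ(2^3) = 2^3 − 2^2 = 8 − 4 = 4.
φ(5) = 5 − 1 = 4.
φ(23) = 23 − 1 = 22.
φ(37) = 37 − 1 = 36.
Since φ is multiplicative, φ(34040) = 4 · 4 · 22 · 36 = 12672.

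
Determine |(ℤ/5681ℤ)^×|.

4752

5681 = 13 · 19 · 23.
φ(13) = 13 − 1 = 12.
φ(19) = 19 − 1 = 18.
φ(23) = 23 − 1 = 22.
Since φ is multiplicative, φ(5681) = 12 · 18 · 22 = 4752.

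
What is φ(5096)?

Prime factorization: 5096 = 2**3 × 7**2 × 13.
φ(5096) = 5096 · (1 − 1/2) · (1 − 1/7) · (1 − 1/13)
       = 5096 · 72/182 = 2016.

2016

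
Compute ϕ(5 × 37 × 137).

19584

φ(5) = 5 − 1 = 4.
φ(37) = 37 − 1 = 36.
φ(137) = 137 − 1 = 136.
Multiply: 4 · 36 · 136 = 19584.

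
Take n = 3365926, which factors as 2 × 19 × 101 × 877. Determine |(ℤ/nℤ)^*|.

1576800

φ(2) = 2 − 1 = 1.
φ(19) = 19 − 1 = 18.
φ(101) = 101 − 1 = 100.
φ(877) = 877 − 1 = 876.
φ(3365926) = 1 × 18 × 100 × 876 = 1576800.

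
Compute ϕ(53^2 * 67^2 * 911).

φ(53^2) = 53^2 − 53^1 = 2809 − 53 = 2756.
φ(67^2) = 67^2 − 67^1 = 4489 − 67 = 4422.
φ(911) = 911 − 1 = 910.
Multiply: 2756 · 4422 · 910 = 11090199120.

11090199120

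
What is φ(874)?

396

First factor: 874 = 2 · 19 · 23.
φ(2) = 2 − 1 = 1.
φ(19) = 19 − 1 = 18.
φ(23) = 23 − 1 = 22.
Multiply: 1 · 18 · 22 = 396.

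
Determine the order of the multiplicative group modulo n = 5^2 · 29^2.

φ(5^2) = 5^2 − 5^1 = 25 − 5 = 20.
φ(29^2) = 29^1·(29−1) = 29·28 = 812.
Multiply: 20 · 812 = 16240.

16240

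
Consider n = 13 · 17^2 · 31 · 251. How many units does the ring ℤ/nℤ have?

φ(29233217) = 29233217 · (1 − 1/13) · (1 − 1/17) · (1 − 1/31) · (1 − 1/251)
       = 29233217 · 1440000/1719601 = 24480000.

24480000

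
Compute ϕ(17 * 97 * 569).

872448

φ(938281) = 938281 · (1 − 1/17) · (1 − 1/97) · (1 − 1/569)
       = 938281 · 872448/938281 = 872448.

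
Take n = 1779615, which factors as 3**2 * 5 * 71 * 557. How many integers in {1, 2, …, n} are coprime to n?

934080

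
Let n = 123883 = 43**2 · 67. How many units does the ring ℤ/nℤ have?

119196

φ(43^2) = 43^1·(43−1) = 43·42 = 1806.
φ(67) = 67 − 1 = 66.
Multiply: 1806 · 66 = 119196.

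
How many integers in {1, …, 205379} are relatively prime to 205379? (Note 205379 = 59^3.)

201898

φ(205379) = 205379 · (1 − 1/59)
       = 205379 · 58/59 = 201898.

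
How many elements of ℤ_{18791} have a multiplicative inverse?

16632

18791 = 19 · 23 · 43.
φ(19) = 19 − 1 = 18.
φ(23) = 23 − 1 = 22.
φ(43) = 43 − 1 = 42.
φ(18791) = 18 × 22 × 42 = 16632.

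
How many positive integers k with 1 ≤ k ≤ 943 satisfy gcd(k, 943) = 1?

880

Factor 943: 943 = 23 × 41.
φ(943) = 943 · (1 − 1/23) · (1 − 1/41)
       = 943 · 880/943 = 880.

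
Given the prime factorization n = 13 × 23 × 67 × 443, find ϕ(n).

7701408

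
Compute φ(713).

660

First factor: 713 = 23 · 31.
φ(713) = 713 · (1 − 1/23) · (1 − 1/31)
       = 713 · 660/713 = 660.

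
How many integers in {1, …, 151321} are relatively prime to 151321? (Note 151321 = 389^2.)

150932

φ(151321) = 151321 · (1 − 1/389)
       = 151321 · 388/389 = 150932.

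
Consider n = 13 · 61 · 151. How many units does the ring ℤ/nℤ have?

108000

φ(119743) = 119743 · (1 − 1/13) · (1 − 1/61) · (1 − 1/151)
       = 119743 · 108000/119743 = 108000.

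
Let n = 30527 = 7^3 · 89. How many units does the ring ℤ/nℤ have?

φ(30527) = 30527 · (1 − 1/7) · (1 − 1/89)
       = 30527 · 528/623 = 25872.

25872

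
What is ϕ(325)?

Factor 325: 325 = 5**2 × 13.
φ(325) = 325 · (1 − 1/5) · (1 − 1/13)
       = 325 · 48/65 = 240.

240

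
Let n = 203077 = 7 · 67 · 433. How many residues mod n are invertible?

171072

φ(7) = 7 − 1 = 6.
φ(67) = 67 − 1 = 66.
φ(433) = 433 − 1 = 432.
φ(203077) = 6 × 66 × 432 = 171072.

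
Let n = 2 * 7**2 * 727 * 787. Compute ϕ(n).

23966712

φ(56070602) = 56070602 · (1 − 1/2) · (1 − 1/7) · (1 − 1/727) · (1 − 1/787)
       = 56070602 · 3423816/8010086 = 23966712.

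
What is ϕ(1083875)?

Prime factorization: 1083875 = 5^3 × 13 × 23 × 29.
φ(5^3) = 5^2·(5−1) = 25·4 = 100.
φ(13) = 13 − 1 = 12.
φ(23) = 23 − 1 = 22.
φ(29) = 29 − 1 = 28.
φ(1083875) = 100 × 12 × 22 × 28 = 739200.

739200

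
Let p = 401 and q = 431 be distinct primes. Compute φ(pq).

172000

φ(401) = 401 − 1 = 400.
φ(431) = 431 − 1 = 430.
φ(172831) = 400 × 430 = 172000.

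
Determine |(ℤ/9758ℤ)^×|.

3840

Prime factorization: 9758 = 2 * 7 * 17 * 41.
φ(2) = 2 − 1 = 1.
φ(7) = 7 − 1 = 6.
φ(17) = 17 − 1 = 16.
φ(41) = 41 − 1 = 40.
Since φ is multiplicative, φ(9758) = 1 · 6 · 16 · 40 = 3840.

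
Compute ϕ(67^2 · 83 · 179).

φ(67^2) = 67^2 − 67^1 = 4489 − 67 = 4422.
φ(83) = 83 − 1 = 82.
φ(179) = 179 − 1 = 178.
Multiply: 4422 · 82 · 178 = 64543512.

64543512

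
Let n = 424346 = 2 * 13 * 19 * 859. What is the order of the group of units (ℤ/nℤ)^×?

185328

φ(424346) = 424346 · (1 − 1/2) · (1 − 1/13) · (1 − 1/19) · (1 − 1/859)
       = 424346 · 185328/424346 = 185328.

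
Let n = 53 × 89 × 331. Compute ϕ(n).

φ(53) = 53 − 1 = 52.
φ(89) = 89 − 1 = 88.
φ(331) = 331 − 1 = 330.
φ(1561327) = 52 × 88 × 330 = 1510080.

1510080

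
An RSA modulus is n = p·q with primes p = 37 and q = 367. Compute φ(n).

13176

φ(n) = (p − 1)(q − 1) = (37−1)(367−1) = 36·366 = 13176.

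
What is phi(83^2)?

6806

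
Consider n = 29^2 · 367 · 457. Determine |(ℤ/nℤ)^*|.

φ(29^2) = 29^1·(29−1) = 29·28 = 812.
φ(367) = 367 − 1 = 366.
φ(457) = 457 − 1 = 456.
Since φ is multiplicative, φ(141051679) = 812 · 366 · 456 = 135519552.

135519552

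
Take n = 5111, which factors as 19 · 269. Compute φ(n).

φ(19) = 19 − 1 = 18.
φ(269) = 269 − 1 = 268.
Since φ is multiplicative, φ(5111) = 18 · 268 = 4824.

4824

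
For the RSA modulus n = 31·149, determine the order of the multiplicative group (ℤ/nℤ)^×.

4440

φ(n) = (p − 1)(q − 1) = (31−1)(149−1) = 30·148 = 4440.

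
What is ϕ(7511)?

6048

First factor: 7511 = 7 · 29 · 37.
φ(7) = 7 − 1 = 6.
φ(29) = 29 − 1 = 28.
φ(37) = 37 − 1 = 36.
φ(7511) = 6 × 28 × 36 = 6048.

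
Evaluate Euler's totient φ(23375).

16000

Prime factorization: 23375 = 5**3 * 11 * 17.
φ(5^3) = 5^3 − 5^2 = 125 − 25 = 100.
φ(11) = 11 − 1 = 10.
φ(17) = 17 − 1 = 16.
Multiply: 100 · 10 · 16 = 16000.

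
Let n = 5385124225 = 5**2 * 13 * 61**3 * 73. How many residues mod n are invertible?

φ(5^2) = 5^1·(5−1) = 5·4 = 20.
φ(13) = 13 − 1 = 12.
φ(61^3) = 61^2·(61−1) = 3721·60 = 223260.
φ(73) = 73 − 1 = 72.
Since φ is multiplicative, φ(5385124225) = 20 · 12 · 223260 · 72 = 3857932800.

3857932800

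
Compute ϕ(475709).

Prime factorization: 475709 = 13 × 23 × 37 × 43.
φ(475709) = 475709 · (1 − 1/13) · (1 − 1/23) · (1 − 1/37) · (1 − 1/43)
       = 475709 · 399168/475709 = 399168.

399168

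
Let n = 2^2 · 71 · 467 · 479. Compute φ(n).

31184720

φ(2^2) = 2^2 − 2^1 = 4 − 2 = 2.
φ(71) = 71 − 1 = 70.
φ(467) = 467 − 1 = 466.
φ(479) = 479 − 1 = 478.
Since φ is multiplicative, φ(63528812) = 2 · 70 · 466 · 478 = 31184720.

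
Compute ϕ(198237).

Factor 198237: 198237 = 3 · 13^2 · 17 · 23.
φ(3) = 3 − 1 = 2.
φ(13^2) = 13^2 − 13^1 = 169 − 13 = 156.
φ(17) = 17 − 1 = 16.
φ(23) = 23 − 1 = 22.
Since φ is multiplicative, φ(198237) = 2 · 156 · 16 · 22 = 109824.

109824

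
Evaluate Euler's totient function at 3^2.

φ(9) = 9 · (1 − 1/3)
       = 9 · 2/3 = 6.

6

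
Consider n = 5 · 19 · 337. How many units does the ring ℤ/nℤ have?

φ(5) = 5 − 1 = 4.
φ(19) = 19 − 1 = 18.
φ(337) = 337 − 1 = 336.
Multiply: 4 · 18 · 336 = 24192.

24192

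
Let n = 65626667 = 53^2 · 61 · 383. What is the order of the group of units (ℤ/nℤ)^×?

63167520

φ(65626667) = 65626667 · (1 − 1/53) · (1 − 1/61) · (1 − 1/383)
       = 65626667 · 1191840/1238239 = 63167520.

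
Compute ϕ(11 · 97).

φ(11) = 11 − 1 = 10.
φ(97) = 97 − 1 = 96.
φ(1067) = 10 × 96 = 960.

960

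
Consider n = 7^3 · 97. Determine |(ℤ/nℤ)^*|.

φ(7^3) = 7^2·(7−1) = 49·6 = 294.
φ(97) = 97 − 1 = 96.
φ(33271) = 294 × 96 = 28224.

28224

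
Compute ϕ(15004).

Factor 15004: 15004 = 2**2 × 11**2 × 31.
φ(2^2) = 2^2 − 2^1 = 4 − 2 = 2.
φ(11^2) = 11^2 − 11^1 = 121 − 11 = 110.
φ(31) = 31 − 1 = 30.
Since φ is multiplicative, φ(15004) = 2 · 110 · 30 = 6600.

6600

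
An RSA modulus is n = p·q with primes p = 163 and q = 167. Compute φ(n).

For distinct primes, φ(pq) = (p−1)(q−1) = 162 × 166 = 26892.

26892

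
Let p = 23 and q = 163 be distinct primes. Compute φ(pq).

3564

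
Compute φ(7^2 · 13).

φ(7^2) = 7^1·(7−1) = 7·6 = 42.
φ(13) = 13 − 1 = 12.
Multiply: 42 · 12 = 504.

504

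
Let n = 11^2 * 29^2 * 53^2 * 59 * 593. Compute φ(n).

8452353029120

φ(11^2) = 11^2 − 11^1 = 121 − 11 = 110.
φ(29^2) = 29^2 − 29^1 = 841 − 29 = 812.
φ(53^2) = 53^1·(53−1) = 53·52 = 2756.
φ(59) = 59 − 1 = 58.
φ(593) = 593 − 1 = 592.
φ(10000916708563) = 110 × 812 × 2756 × 58 × 592 = 8452353029120.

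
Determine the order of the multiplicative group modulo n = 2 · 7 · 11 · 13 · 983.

φ(1967966) = 1967966 · (1 − 1/2) · (1 − 1/7) · (1 − 1/11) · (1 − 1/13) · (1 − 1/983)
       = 1967966 · 707040/1967966 = 707040.

707040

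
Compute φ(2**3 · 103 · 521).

212160

φ(2^3) = 2^3 − 2^2 = 8 − 4 = 4.
φ(103) = 103 − 1 = 102.
φ(521) = 521 − 1 = 520.
φ(429304) = 4 × 102 × 520 = 212160.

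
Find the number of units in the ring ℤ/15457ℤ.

15457 = 13 · 29 · 41.
φ(13) = 13 − 1 = 12.
φ(29) = 29 − 1 = 28.
φ(41) = 41 − 1 = 40.
Multiply: 12 · 28 · 40 = 13440.

13440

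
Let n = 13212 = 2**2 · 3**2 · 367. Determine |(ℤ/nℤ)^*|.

4392

φ(2^2) = 2^1·(2−1) = 2·1 = 2.
φ(3^2) = 3^1·(3−1) = 3·2 = 6.
φ(367) = 367 − 1 = 366.
Since φ is multiplicative, φ(13212) = 2 · 6 · 366 = 4392.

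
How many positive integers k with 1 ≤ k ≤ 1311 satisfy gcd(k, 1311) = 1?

792

1311 = 3 · 19 · 23.
φ(3) = 3 − 1 = 2.
φ(19) = 19 − 1 = 18.
φ(23) = 23 − 1 = 22.
φ(1311) = 2 × 18 × 22 = 792.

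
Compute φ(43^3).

φ(79507) = 79507 · (1 − 1/43)
       = 79507 · 42/43 = 77658.

77658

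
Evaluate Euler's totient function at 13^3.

2028

φ(13^3) = 13^3 − 13^2 = 2197 − 169 = 2028.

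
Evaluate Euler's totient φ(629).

Prime factorization: 629 = 17 · 37.
φ(629) = 629 · (1 − 1/17) · (1 − 1/37)
       = 629 · 576/629 = 576.

576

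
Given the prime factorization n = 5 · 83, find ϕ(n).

328

φ(5) = 5 − 1 = 4.
φ(83) = 83 − 1 = 82.
Multiply: 4 · 82 = 328.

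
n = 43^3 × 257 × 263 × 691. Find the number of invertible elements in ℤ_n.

3593987389440

φ(3713404727167) = 3713404727167 · (1 − 1/43) · (1 − 1/257) · (1 − 1/263) · (1 − 1/691)
       = 3713404727167 · 1943746560/2008331383 = 3593987389440.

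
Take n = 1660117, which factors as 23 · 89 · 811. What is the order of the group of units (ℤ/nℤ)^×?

1568160

φ(23) = 23 − 1 = 22.
φ(89) = 89 − 1 = 88.
φ(811) = 811 − 1 = 810.
Since φ is multiplicative, φ(1660117) = 22 · 88 · 810 = 1568160.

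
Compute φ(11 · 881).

8800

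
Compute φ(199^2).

φ(39601) = 39601 · (1 − 1/199)
       = 39601 · 198/199 = 39402.

39402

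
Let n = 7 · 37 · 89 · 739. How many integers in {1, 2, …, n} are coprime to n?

φ(17034689) = 17034689 · (1 − 1/7) · (1 − 1/37) · (1 − 1/89) · (1 − 1/739)
       = 17034689 · 14027904/17034689 = 14027904.

14027904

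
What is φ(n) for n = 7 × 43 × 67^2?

1114344

φ(7) = 7 − 1 = 6.
φ(43) = 43 − 1 = 42.
φ(67^2) = 67^1·(67−1) = 67·66 = 4422.
φ(1351189) = 6 × 42 × 4422 = 1114344.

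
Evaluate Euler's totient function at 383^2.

146306

φ(383^2) = 383^2 − 383^1 = 146689 − 383 = 146306.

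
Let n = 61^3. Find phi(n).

φ(61^3) = 61^2·(61−1) = 3721·60 = 223260.

223260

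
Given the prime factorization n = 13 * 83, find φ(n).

984

φ(1079) = 1079 · (1 − 1/13) · (1 − 1/83)
       = 1079 · 984/1079 = 984.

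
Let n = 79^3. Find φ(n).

486798

φ(493039) = 493039 · (1 − 1/79)
       = 493039 · 78/79 = 486798.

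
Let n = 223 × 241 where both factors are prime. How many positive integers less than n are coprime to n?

For distinct primes, φ(pq) = (p−1)(q−1) = 222 × 240 = 53280.

53280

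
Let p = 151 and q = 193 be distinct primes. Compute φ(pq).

φ(pq) = (p−1)(q−1) = 150 · 192 = 28800.

28800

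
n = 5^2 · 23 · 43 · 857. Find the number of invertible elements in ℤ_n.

15818880

φ(5^2) = 5^1·(5−1) = 5·4 = 20.
φ(23) = 23 − 1 = 22.
φ(43) = 43 − 1 = 42.
φ(857) = 857 − 1 = 856.
Since φ is multiplicative, φ(21189325) = 20 · 22 · 42 · 856 = 15818880.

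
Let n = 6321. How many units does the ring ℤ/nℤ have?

3528

First factor: 6321 = 3 · 7^2 · 43.
φ(3) = 3 − 1 = 2.
φ(7^2) = 7^2 − 7^1 = 49 − 7 = 42.
φ(43) = 43 − 1 = 42.
Since φ is multiplicative, φ(6321) = 2 · 42 · 42 = 3528.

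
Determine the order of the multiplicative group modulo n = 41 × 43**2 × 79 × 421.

φ(2521331531) = 2521331531 · (1 − 1/41) · (1 − 1/43) · (1 − 1/79) · (1 − 1/421)
       = 2521331531 · 55036800/58635617 = 2366582400.

2366582400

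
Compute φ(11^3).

φ(11^3) = 11^3 − 11^2 = 1331 − 121 = 1210.

1210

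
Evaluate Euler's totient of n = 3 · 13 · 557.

φ(21723) = 21723 · (1 − 1/3) · (1 − 1/13) · (1 − 1/557)
       = 21723 · 13344/21723 = 13344.

13344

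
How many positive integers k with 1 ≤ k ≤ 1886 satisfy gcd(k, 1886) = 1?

First factor: 1886 = 2 * 23 * 41.
φ(2) = 2 − 1 = 1.
φ(23) = 23 − 1 = 22.
φ(41) = 41 − 1 = 40.
Since φ is multiplicative, φ(1886) = 1 · 22 · 40 = 880.

880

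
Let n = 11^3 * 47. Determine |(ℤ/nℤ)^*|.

φ(62557) = 62557 · (1 − 1/11) · (1 − 1/47)
       = 62557 · 460/517 = 55660.

55660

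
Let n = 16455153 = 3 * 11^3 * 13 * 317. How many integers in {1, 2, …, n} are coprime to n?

φ(3) = 3 − 1 = 2.
φ(11^3) = 11^3 − 11^2 = 1331 − 121 = 1210.
φ(13) = 13 − 1 = 12.
φ(317) = 317 − 1 = 316.
φ(16455153) = 2 × 1210 × 12 × 316 = 9176640.

9176640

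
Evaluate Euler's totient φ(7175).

First factor: 7175 = 5**2 · 7 · 41.
φ(5^2) = 5^1·(5−1) = 5·4 = 20.
φ(7) = 7 − 1 = 6.
φ(41) = 41 − 1 = 40.
φ(7175) = 20 × 6 × 40 = 4800.

4800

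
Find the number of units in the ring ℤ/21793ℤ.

Prime factorization: 21793 = 19 × 31 × 37.
φ(21793) = 21793 · (1 − 1/19) · (1 − 1/31) · (1 − 1/37)
       = 21793 · 19440/21793 = 19440.

19440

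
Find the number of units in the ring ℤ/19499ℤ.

Factor 19499: 19499 = 17 × 31 × 37.
φ(17) = 17 − 1 = 16.
φ(31) = 31 − 1 = 30.
φ(37) = 37 − 1 = 36.
φ(19499) = 16 × 30 × 36 = 17280.

17280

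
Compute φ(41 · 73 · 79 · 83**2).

1528899840

φ(41) = 41 − 1 = 40.
φ(73) = 73 − 1 = 72.
φ(79) = 79 − 1 = 78.
φ(83^2) = 83^2 − 83^1 = 6889 − 83 = 6806.
Multiply: 40 · 72 · 78 · 6806 = 1528899840.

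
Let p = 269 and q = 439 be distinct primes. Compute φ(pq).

117384

φ(269) = 269 − 1 = 268.
φ(439) = 439 − 1 = 438.
Since φ is multiplicative, φ(118091) = 268 · 438 = 117384.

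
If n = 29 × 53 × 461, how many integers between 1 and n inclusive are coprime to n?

669760

φ(29) = 29 − 1 = 28.
φ(53) = 53 − 1 = 52.
φ(461) = 461 − 1 = 460.
φ(708557) = 28 × 52 × 460 = 669760.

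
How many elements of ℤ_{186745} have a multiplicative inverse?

First factor: 186745 = 5 × 13^3 × 17.
φ(186745) = 186745 · (1 − 1/5) · (1 − 1/13) · (1 − 1/17)
       = 186745 · 768/1105 = 129792.

129792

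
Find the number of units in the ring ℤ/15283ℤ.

13440

Factor 15283: 15283 = 17 · 29 · 31.
φ(15283) = 15283 · (1 − 1/17) · (1 − 1/29) · (1 − 1/31)
       = 15283 · 13440/15283 = 13440.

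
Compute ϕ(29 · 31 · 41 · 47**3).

φ(3826811957) = 3826811957 · (1 − 1/29) · (1 − 1/31) · (1 − 1/41) · (1 − 1/47)
       = 3826811957 · 1545600/1732373 = 3414230400.

3414230400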